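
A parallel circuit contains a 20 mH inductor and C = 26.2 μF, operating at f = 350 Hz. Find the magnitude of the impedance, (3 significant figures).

ω = 2πf = 2199 rad/s
X_L = ωL = 44.0 Ω
X_C = 1/(ωC) = 17.4 Ω
Parallel: admittances add. Y = 1/(jωL) + jωC
Y = (0 + j0.0349) S
|Y| = 0.0349 S → |Z| = 1/|Y| = 28.7 Ω, ∠Z = −∠Y = -90.0°

28.7 Ω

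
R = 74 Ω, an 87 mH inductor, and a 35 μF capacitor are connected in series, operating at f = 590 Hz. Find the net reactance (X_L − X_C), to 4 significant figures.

314.8 Ω

ω = 2πf = 3707 rad/s
X_L = ωL = 322.5 Ω
X_C = 1/(ωC) = 7.707 Ω
X = 322.5 − 7.707 = 314.8 Ω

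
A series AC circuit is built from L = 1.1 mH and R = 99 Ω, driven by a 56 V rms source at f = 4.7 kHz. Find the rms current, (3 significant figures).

ω = 2πf = 29530 rad/s
X_L = ωL = 32.5 Ω
Z = 99.0 + j32.5 Ω
|Z| = √(99.0² + 32.5²) = 104 Ω
I = V/|Z| = 56/104 = 537 mA

537 mA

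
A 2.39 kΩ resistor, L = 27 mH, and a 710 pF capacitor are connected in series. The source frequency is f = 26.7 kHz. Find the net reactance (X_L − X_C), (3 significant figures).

ω = 2πf = 167800 rad/s
X_L = ωL = 4530 Ω
X_C = 1/(ωC) = 8400 Ω
X = 4530 − 8400 = -3870 Ω

-3870 Ω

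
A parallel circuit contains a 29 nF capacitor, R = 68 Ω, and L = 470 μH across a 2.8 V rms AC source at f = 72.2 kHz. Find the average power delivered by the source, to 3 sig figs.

ω = 2πf = 453600 rad/s
X_L = ωL = 213 Ω
X_C = 1/(ωC) = 76.0 Ω
Parallel: admittances add. Y = 1/R + 1/(jωL) + jωC
Y = (0.0147 + j0.00847) S
|Y| = 0.0170 S → |Z| = 1/|Y| = 58.9 Ω, ∠Z = −∠Y = -29.9°
I = V/|Z| = 47.5 mA
P = VI cos φ = 2.8 × 0.0475 × cos(-29.9°) = 115 mW

115 mW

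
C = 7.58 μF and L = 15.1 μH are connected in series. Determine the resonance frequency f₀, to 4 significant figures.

ω₀ = 1/√(LC) = 1/√(1.51e-05 × 7.58e-06) = 93470 rad/s
f₀ = ω₀/(2π) = 14.88 kHz

14.88 kHz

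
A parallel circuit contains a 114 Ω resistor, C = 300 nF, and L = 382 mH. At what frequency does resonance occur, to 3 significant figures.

ω₀ = 1/√(LC) = 1/√(0.382 × 3e-07) = 2954 rad/s
f₀ = ω₀/(2π) = 470 Hz

470 Hz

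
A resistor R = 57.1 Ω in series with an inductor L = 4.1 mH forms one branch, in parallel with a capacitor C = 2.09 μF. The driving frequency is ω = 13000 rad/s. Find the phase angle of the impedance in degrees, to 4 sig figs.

-63.08°

X_L = ωL = 53.30 Ω
X_C = 1/(ωC) = 36.81 Ω
Branch 1 (R+jX_L): Z₁ = 57.10 + j53.30 Ω, |Z₁| = 78.11 Ω
Branch 2 (−jX_C): Z₂ = −j36.81 Ω
Parallel: Z = Z₁Z₂/(Z₁+Z₂), |Z| = 48.37 Ω, ∠Z = -63.08°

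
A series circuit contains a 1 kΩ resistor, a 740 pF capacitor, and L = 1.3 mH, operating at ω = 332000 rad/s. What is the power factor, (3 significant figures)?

0.265

X_L = ωL = 432 Ω
X_C = 1/(ωC) = 4070 Ω
Net reactance X = X_L − X_C = -3640 Ω
Z = 1000 − j3640 Ω
|Z| = √(1000² + 3640²) = 3770 Ω
∠Z = arctan(-3640/1000) = -74.6°
cos φ = cos(-74.6°) = 0.265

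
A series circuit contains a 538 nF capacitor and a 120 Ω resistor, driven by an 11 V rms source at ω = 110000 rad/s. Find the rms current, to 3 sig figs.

X_C = 1/(ωC) = 16.9 Ω
Z = 120 − j16.9 Ω
|Z| = √(120² + 16.9²) = 121 Ω
I = V/|Z| = 11/121 = 90.8 mA

90.8 mA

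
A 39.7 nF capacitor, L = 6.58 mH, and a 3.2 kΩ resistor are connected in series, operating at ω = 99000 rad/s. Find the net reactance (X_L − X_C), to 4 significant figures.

397.0 Ω

X_L = ωL = 651.4 Ω
X_C = 1/(ωC) = 254.4 Ω
X = 651.4 − 254.4 = 397.0 Ω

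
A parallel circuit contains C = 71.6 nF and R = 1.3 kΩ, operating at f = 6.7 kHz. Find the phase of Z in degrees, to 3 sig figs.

-75.7°

ω = 2πf = 42100 rad/s
X_C = 1/(ωC) = 332 Ω
Parallel: admittances add. Y = 1/R + jωC
Y = (0.000769 + j0.00301) S
|Y| = 0.00311 S → |Z| = 1/|Y| = 321 Ω, ∠Z = −∠Y = -75.7°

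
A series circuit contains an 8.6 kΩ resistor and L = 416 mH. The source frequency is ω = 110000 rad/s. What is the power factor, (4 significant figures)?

0.1847

X_L = ωL = 45760 Ω
Z = 8600 + j45760 Ω
|Z| = √(8600² + 45760²) = 46560 Ω
∠Z = arctan(45760/8600) = 79.36°
cos φ = cos(79.36°) = 0.1847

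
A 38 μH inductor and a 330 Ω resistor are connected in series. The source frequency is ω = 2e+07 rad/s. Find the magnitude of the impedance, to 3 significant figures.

X_L = ωL = 760 Ω
Z = 330 + j760 Ω
|Z| = √(330² + 760²) = 829 Ω

829 Ω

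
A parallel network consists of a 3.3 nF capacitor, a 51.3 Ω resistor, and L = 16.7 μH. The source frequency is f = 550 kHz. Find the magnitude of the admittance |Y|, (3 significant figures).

20.4 mS

ω = 2πf = 3.456e+06 rad/s
X_L = ωL = 57.7 Ω
X_C = 1/(ωC) = 87.7 Ω
Parallel: admittances add. Y = 1/R + 1/(jωL) + jωC
Y = (0.0195 − j0.00592) S
|Y| = 0.0204 S → |Z| = 1/|Y| = 49.1 Ω, ∠Z = −∠Y = 16.9°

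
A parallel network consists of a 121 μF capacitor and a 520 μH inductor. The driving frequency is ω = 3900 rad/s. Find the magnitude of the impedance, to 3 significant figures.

47.2 Ω

X_L = ωL = 2.03 Ω
X_C = 1/(ωC) = 2.12 Ω
Parallel: admittances add. Y = 1/(jωL) + jωC
Y = (0 − j0.0212) S
|Y| = 0.0212 S → |Z| = 1/|Y| = 47.2 Ω, ∠Z = −∠Y = 90.0°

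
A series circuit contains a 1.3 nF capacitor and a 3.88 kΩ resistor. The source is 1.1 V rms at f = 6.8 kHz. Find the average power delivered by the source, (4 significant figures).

ω = 2πf = 42730 rad/s
X_C = 1/(ωC) = 18000 Ω
Z = 3880 − j18000 Ω
|Z| = √(3880² + 18000²) = 18420 Ω
∠Z = arctan(-18000/3880) = -77.84°
I = V/|Z| = 59.73 μA
P = VI cos φ = 1.1 × 5.973e-05 × cos(-77.84°) = 13.84 μW

13.84 μW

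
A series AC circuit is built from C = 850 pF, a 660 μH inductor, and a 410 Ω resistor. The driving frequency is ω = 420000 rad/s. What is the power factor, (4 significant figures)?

0.1603

X_L = ωL = 277.2 Ω
X_C = 1/(ωC) = 2801 Ω
Net reactance X = X_L − X_C = -2524 Ω
Z = 410.0 − j2524 Ω
|Z| = √(410.0² + 2524²) = 2557 Ω
∠Z = arctan(-2524/410.0) = -80.77°
cos φ = cos(-80.77°) = 0.1603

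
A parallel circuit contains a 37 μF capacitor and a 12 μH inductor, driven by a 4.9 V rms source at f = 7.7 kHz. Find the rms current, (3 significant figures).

331 mA

ω = 2πf = 48380 rad/s
X_L = ωL = 0.581 Ω
X_C = 1/(ωC) = 0.559 Ω
Parallel: admittances add. Y = 1/(jωL) + jωC
Y = (0 + j0.0676) S
|Y| = 0.0676 S → |Z| = 1/|Y| = 14.8 Ω, ∠Z = −∠Y = -90.0°
I = V/|Z| = 4.9/14.8 = 331 mA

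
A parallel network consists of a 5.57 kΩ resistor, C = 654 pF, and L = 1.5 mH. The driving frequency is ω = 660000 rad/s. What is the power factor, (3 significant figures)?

0.296

X_L = ωL = 990 Ω
X_C = 1/(ωC) = 2320 Ω
Parallel: admittances add. Y = 1/R + 1/(jωL) + jωC
Y = (0.000180 − j0.000578) S
|Y| = 0.000606 S → |Z| = 1/|Y| = 1650 Ω, ∠Z = −∠Y = 72.8°
cos φ = cos(72.8°) = 0.296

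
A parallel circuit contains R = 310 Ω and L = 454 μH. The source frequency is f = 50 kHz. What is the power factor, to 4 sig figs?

ω = 2πf = 314200 rad/s
X_L = ωL = 142.6 Ω
Parallel: admittances add. Y = 1/R + 1/(jωL)
Y = (0.003226 − j0.007011) S
|Y| = 0.007718 S → |Z| = 1/|Y| = 129.6 Ω, ∠Z = −∠Y = 65.29°
cos φ = cos(65.29°) = 0.4180

0.4180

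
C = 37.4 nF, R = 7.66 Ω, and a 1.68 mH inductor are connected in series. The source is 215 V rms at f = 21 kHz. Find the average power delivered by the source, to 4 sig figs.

ω = 2πf = 131900 rad/s
X_L = ωL = 221.7 Ω
X_C = 1/(ωC) = 202.6 Ω
Net reactance X = X_L − X_C = 19.03 Ω
Z = 7.660 + j19.03 Ω
|Z| = √(7.660² + 19.03²) = 20.51 Ω
∠Z = arctan(19.03/7.660) = 68.07°
I = V/|Z| = 10.48 A
P = VI cos φ = 215 × 10.48 × cos(68.07°) = 841.5 W

841.5 W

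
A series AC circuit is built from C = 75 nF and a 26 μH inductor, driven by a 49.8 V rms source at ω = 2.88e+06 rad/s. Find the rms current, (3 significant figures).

X_L = ωL = 74.9 Ω
X_C = 1/(ωC) = 4.63 Ω
Net reactance X = X_L − X_C = 70.3 Ω
Z = j70.3 Ω
|Z| = √(0² + 70.3²) = 70.3 Ω
I = V/|Z| = 49.8/70.3 = 709 mA

709 mA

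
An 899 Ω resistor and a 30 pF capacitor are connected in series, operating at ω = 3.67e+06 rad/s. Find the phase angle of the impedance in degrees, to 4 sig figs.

-84.35°

X_C = 1/(ωC) = 9083 Ω
Z = 899.0 − j9083 Ω
|Z| = √(899.0² + 9083²) = 9127 Ω
∠Z = arctan(-9083/899.0) = -84.35°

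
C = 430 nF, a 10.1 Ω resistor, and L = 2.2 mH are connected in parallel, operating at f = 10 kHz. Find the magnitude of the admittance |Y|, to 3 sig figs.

101 mS

ω = 2πf = 62830 rad/s
X_L = ωL = 138 Ω
X_C = 1/(ωC) = 37.0 Ω
Parallel: admittances add. Y = 1/R + 1/(jωL) + jωC
Y = (0.0990 + j0.0198) S
|Y| = 0.101 S → |Z| = 1/|Y| = 9.90 Ω, ∠Z = −∠Y = -11.3°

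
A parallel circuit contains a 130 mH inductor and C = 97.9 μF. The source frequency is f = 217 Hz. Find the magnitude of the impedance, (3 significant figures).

7.82 Ω

ω = 2πf = 1363 rad/s
X_L = ωL = 177 Ω
X_C = 1/(ωC) = 7.49 Ω
Parallel: admittances add. Y = 1/(jωL) + jωC
Y = (0 + j0.128) S
|Y| = 0.128 S → |Z| = 1/|Y| = 7.82 Ω, ∠Z = −∠Y = -90.0°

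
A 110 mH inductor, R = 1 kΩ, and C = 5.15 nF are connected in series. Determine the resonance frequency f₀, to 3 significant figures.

6.69 kHz

ω₀ = 1/√(LC) = 1/√(0.11 × 5.15e-09) = 42010 rad/s
f₀ = ω₀/(2π) = 6.69 kHz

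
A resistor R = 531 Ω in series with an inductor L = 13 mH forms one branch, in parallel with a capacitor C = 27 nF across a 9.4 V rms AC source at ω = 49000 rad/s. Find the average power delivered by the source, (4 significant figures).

68.22 mW

X_L = ωL = 637.0 Ω
X_C = 1/(ωC) = 755.9 Ω
Branch 1 (R+jX_L): Z₁ = 531.0 + j637.0 Ω, |Z₁| = 829.3 Ω
Branch 2 (−jX_C): Z₂ = −j755.9 Ω
Parallel: Z = Z₁Z₂/(Z₁+Z₂), |Z| = 1152 Ω, ∠Z = -27.20°
I = V/|Z| = 8.160 mA
P = VI cos φ = 9.4 × 0.008160 × cos(-27.20°) = 68.22 mW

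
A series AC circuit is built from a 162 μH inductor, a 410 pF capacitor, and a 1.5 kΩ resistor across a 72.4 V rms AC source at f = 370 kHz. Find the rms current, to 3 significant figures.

ω = 2πf = 2.325e+06 rad/s
X_L = ωL = 377 Ω
X_C = 1/(ωC) = 1050 Ω
Net reactance X = X_L − X_C = -673 Ω
Z = 1500 − j673 Ω
|Z| = √(1500² + 673²) = 1640 Ω
I = V/|Z| = 72.4/1640 = 44.0 mA

44.0 mA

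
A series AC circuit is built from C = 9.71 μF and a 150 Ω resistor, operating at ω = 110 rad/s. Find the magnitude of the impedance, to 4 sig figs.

X_C = 1/(ωC) = 936.2 Ω
Z = 150.0 − j936.2 Ω
|Z| = √(150.0² + 936.2²) = 948.2 Ω

948.2 Ω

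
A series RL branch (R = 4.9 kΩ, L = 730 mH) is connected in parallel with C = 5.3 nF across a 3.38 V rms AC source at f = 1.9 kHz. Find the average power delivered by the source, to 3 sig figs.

560 μW

ω = 2πf = 11940 rad/s
X_L = ωL = 8710 Ω
X_C = 1/(ωC) = 15800 Ω
Branch 1 (R+jX_L): Z₁ = 4900 + j8710 Ω, |Z₁| = 10000 Ω
Branch 2 (−jX_C): Z₂ = −j15800 Ω
Parallel: Z = Z₁Z₂/(Z₁+Z₂), |Z| = 18300 Ω, ∠Z = 26.0°
I = V/|Z| = 184 μA
P = VI cos φ = 3.38 × 0.000184 × cos(26.0°) = 560 μW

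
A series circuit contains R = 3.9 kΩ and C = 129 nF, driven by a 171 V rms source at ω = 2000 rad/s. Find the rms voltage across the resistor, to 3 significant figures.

X_C = 1/(ωC) = 3880 Ω
Z = 3900 − j3880 Ω
|Z| = √(3900² + 3880²) = 5500 Ω
I = V/|Z| = 31.1 mA
V_R = I·|Z_R| = 0.0311 × 3900 = 121 V

121 V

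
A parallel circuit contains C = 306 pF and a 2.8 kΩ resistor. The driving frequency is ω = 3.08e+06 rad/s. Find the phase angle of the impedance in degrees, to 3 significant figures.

-69.2°

X_C = 1/(ωC) = 1060 Ω
Parallel: admittances add. Y = 1/R + jωC
Y = (0.000357 + j0.000942) S
|Y| = 0.00101 S → |Z| = 1/|Y| = 992 Ω, ∠Z = −∠Y = -69.2°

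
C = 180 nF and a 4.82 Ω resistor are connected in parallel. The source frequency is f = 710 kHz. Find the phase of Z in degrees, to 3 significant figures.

-75.5°

ω = 2πf = 4.461e+06 rad/s
X_C = 1/(ωC) = 1.25 Ω
Parallel: admittances add. Y = 1/R + jωC
Y = (0.207 + j0.803) S
|Y| = 0.829 S → |Z| = 1/|Y| = 1.21 Ω, ∠Z = −∠Y = -75.5°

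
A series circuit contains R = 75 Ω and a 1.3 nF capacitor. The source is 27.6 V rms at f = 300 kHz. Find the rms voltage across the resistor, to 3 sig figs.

4.99 V

ω = 2πf = 1.885e+06 rad/s
X_C = 1/(ωC) = 408 Ω
Z = 75.0 − j408 Ω
|Z| = √(75.0² + 408²) = 415 Ω
I = V/|Z| = 66.5 mA
V_R = I·|Z_R| = 0.0665 × 75.0 = 4.99 V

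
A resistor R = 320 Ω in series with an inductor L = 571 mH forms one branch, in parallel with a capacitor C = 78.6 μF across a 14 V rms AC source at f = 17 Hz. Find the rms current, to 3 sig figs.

ω = 2πf = 106.8 rad/s
X_L = ωL = 61.0 Ω
X_C = 1/(ωC) = 119 Ω
Branch 1 (R+jX_L): Z₁ = 320 + j61.0 Ω, |Z₁| = 326 Ω
Branch 2 (−jX_C): Z₂ = −j119 Ω
Parallel: Z = Z₁Z₂/(Z₁+Z₂), |Z| = 119 Ω, ∠Z = -68.9°
I = V/|Z| = 14/119 = 117 mA

117 mA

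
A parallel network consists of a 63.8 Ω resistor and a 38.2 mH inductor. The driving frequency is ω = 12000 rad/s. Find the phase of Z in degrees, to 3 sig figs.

X_L = ωL = 458 Ω
Parallel: admittances add. Y = 1/R + 1/(jωL)
Y = (0.0157 − j0.00218) S
|Y| = 0.0158 S → |Z| = 1/|Y| = 63.2 Ω, ∠Z = −∠Y = 7.92°

7.92°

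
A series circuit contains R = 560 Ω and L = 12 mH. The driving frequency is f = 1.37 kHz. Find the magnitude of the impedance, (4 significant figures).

ω = 2πf = 8608 rad/s
X_L = ωL = 103.3 Ω
Z = 560.0 + j103.3 Ω
|Z| = √(560.0² + 103.3²) = 569.4 Ω

569.4 Ω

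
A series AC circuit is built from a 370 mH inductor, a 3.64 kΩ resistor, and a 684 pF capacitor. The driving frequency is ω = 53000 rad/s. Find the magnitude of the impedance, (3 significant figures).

X_L = ωL = 19600 Ω
X_C = 1/(ωC) = 27600 Ω
Net reactance X = X_L − X_C = -7970 Ω
Z = 3640 − j7970 Ω
|Z| = √(3640² + 7970²) = 8770 Ω

8770 Ω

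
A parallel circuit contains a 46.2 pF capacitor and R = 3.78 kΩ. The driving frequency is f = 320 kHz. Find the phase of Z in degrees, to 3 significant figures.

-19.3°

ω = 2πf = 2.011e+06 rad/s
X_C = 1/(ωC) = 10800 Ω
Parallel: admittances add. Y = 1/R + jωC
Y = (0.000265 + j9.29e-05) S
|Y| = 0.000280 S → |Z| = 1/|Y| = 3570 Ω, ∠Z = −∠Y = -19.3°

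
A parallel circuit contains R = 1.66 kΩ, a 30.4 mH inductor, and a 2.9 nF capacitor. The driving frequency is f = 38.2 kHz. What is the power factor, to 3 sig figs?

ω = 2πf = 240000 rad/s
X_L = ωL = 7300 Ω
X_C = 1/(ωC) = 1440 Ω
Parallel: admittances add. Y = 1/R + 1/(jωL) + jωC
Y = (0.000602 + j0.000559) S
|Y| = 0.000822 S → |Z| = 1/|Y| = 1220 Ω, ∠Z = −∠Y = -42.9°
cos φ = cos(-42.9°) = 0.733

0.733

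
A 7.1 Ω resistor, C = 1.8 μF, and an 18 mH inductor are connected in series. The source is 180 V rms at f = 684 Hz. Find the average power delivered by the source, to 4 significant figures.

83.80 W

ω = 2πf = 4298 rad/s
X_L = ωL = 77.36 Ω
X_C = 1/(ωC) = 129.3 Ω
Net reactance X = X_L − X_C = -51.91 Ω
Z = 7.100 − j51.91 Ω
|Z| = √(7.100² + 51.91²) = 52.39 Ω
∠Z = arctan(-51.91/7.100) = -82.21°
I = V/|Z| = 3.436 A
P = VI cos φ = 180 × 3.436 × cos(-82.21°) = 83.80 W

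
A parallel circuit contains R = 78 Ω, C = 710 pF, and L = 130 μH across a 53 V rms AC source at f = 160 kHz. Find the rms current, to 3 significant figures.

ω = 2πf = 1.005e+06 rad/s
X_L = ωL = 131 Ω
X_C = 1/(ωC) = 1400 Ω
Parallel: admittances add. Y = 1/R + 1/(jωL) + jωC
Y = (0.0128 − j0.00694) S
|Y| = 0.0146 S → |Z| = 1/|Y| = 68.6 Ω, ∠Z = −∠Y = 28.4°
I = V/|Z| = 53/68.6 = 773 mA

773 mA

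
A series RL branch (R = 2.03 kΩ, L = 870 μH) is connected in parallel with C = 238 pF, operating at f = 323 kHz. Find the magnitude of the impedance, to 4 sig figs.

ω = 2πf = 2.029e+06 rad/s
X_L = ωL = 1766 Ω
X_C = 1/(ωC) = 2070 Ω
Branch 1 (R+jX_L): Z₁ = 2030 + j1766 Ω, |Z₁| = 2690 Ω
Branch 2 (−jX_C): Z₂ = −j2070 Ω
Parallel: Z = Z₁Z₂/(Z₁+Z₂), |Z| = 2713 Ω, ∠Z = -40.45°

2713 Ω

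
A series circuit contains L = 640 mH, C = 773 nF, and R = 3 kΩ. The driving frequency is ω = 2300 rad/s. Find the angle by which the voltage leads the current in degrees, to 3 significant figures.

X_L = ωL = 1470 Ω
X_C = 1/(ωC) = 562 Ω
Net reactance X = X_L − X_C = 910 Ω
Z = 3000 + j910 Ω
|Z| = √(3000² + 910²) = 3130 Ω
∠Z = arctan(910/3000) = 16.9°

16.9°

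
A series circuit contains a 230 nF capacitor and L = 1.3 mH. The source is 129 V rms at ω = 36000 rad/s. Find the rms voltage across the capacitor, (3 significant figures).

X_L = ωL = 46.8 Ω
X_C = 1/(ωC) = 121 Ω
Net reactance X = X_L − X_C = -74.0 Ω
Z = − j74.0 Ω
|Z| = √(0² + 74.0²) = 74.0 Ω
I = V/|Z| = 1.74 A
V_C = I·|Z_C| = 1.74 × 121 = 211 V

211 V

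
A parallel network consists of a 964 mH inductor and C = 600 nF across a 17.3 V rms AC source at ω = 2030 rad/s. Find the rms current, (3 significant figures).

12.2 mA

X_L = ωL = 1960 Ω
X_C = 1/(ωC) = 821 Ω
Parallel: admittances add. Y = 1/(jωL) + jωC
Y = (0 + j0.000707) S
|Y| = 0.000707 S → |Z| = 1/|Y| = 1410 Ω, ∠Z = −∠Y = -90.0°
I = V/|Z| = 17.3/1410 = 12.2 mA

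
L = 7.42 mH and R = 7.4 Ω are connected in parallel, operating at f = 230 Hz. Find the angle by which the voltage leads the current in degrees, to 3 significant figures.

ω = 2πf = 1445 rad/s
X_L = ωL = 10.7 Ω
Parallel: admittances add. Y = 1/R + 1/(jωL)
Y = (0.135 − j0.0933) S
|Y| = 0.164 S → |Z| = 1/|Y| = 6.09 Ω, ∠Z = −∠Y = 34.6°

34.6°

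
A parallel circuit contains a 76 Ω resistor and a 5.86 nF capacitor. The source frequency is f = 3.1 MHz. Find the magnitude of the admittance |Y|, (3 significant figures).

ω = 2πf = 1.948e+07 rad/s
X_C = 1/(ωC) = 8.76 Ω
Parallel: admittances add. Y = 1/R + jωC
Y = (0.0132 + j0.114) S
|Y| = 0.115 S → |Z| = 1/|Y| = 8.70 Ω, ∠Z = −∠Y = -83.4°

115 mS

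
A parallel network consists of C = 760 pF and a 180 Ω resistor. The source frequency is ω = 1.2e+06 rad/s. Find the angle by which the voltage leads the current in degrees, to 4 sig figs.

X_C = 1/(ωC) = 1096 Ω
Parallel: admittances add. Y = 1/R + jωC
Y = (0.005556 + j0.0009120) S
|Y| = 0.005630 S → |Z| = 1/|Y| = 177.6 Ω, ∠Z = −∠Y = -9.323°

-9.323°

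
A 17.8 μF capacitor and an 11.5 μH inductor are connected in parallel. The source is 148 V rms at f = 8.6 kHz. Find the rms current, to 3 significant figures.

ω = 2πf = 54040 rad/s
X_L = ωL = 0.621 Ω
X_C = 1/(ωC) = 1.04 Ω
Parallel: admittances add. Y = 1/(jωL) + jωC
Y = (0 − j0.647) S
|Y| = 0.647 S → |Z| = 1/|Y| = 1.54 Ω, ∠Z = −∠Y = 90.0°
I = V/|Z| = 148/1.54 = 95.8 A

95.8 A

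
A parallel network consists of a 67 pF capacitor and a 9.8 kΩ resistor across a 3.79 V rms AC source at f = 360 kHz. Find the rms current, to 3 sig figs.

ω = 2πf = 2.262e+06 rad/s
X_C = 1/(ωC) = 6600 Ω
Parallel: admittances add. Y = 1/R + jωC
Y = (0.000102 + j0.000152) S
|Y| = 0.000183 S → |Z| = 1/|Y| = 5470 Ω, ∠Z = −∠Y = -56.0°
I = V/|Z| = 3.79/5470 = 692 μA

692 μA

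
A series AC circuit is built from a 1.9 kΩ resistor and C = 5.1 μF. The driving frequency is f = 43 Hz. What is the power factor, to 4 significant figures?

ω = 2πf = 270.2 rad/s
X_C = 1/(ωC) = 725.7 Ω
Z = 1900 − j725.7 Ω
|Z| = √(1900² + 725.7²) = 2034 Ω
∠Z = arctan(-725.7/1900) = -20.91°
cos φ = cos(-20.91°) = 0.9342

0.9342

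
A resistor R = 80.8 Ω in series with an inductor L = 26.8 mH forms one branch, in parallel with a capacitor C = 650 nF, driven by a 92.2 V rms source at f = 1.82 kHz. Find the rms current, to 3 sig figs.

411 mA

ω = 2πf = 11440 rad/s
X_L = ωL = 306 Ω
X_C = 1/(ωC) = 135 Ω
Branch 1 (R+jX_L): Z₁ = 80.8 + j306 Ω, |Z₁| = 317 Ω
Branch 2 (−jX_C): Z₂ = −j135 Ω
Parallel: Z = Z₁Z₂/(Z₁+Z₂), |Z| = 224 Ω, ∠Z = -79.6°
I = V/|Z| = 92.2/224 = 411 mA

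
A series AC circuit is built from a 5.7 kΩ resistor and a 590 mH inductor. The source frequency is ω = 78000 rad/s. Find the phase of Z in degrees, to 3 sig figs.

82.9°

X_L = ωL = 46000 Ω
Z = 5700 + j46000 Ω
|Z| = √(5700² + 46000²) = 46400 Ω
∠Z = arctan(46000/5700) = 82.9°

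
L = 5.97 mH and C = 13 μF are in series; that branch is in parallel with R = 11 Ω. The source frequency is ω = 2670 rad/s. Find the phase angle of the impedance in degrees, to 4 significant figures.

-40.52°

X_L = ωL = 15.94 Ω
X_C = 1/(ωC) = 28.81 Ω
Branch 1: Z₁ = R = 11.00 Ω
Branch 2 (series LC): Z₂ = j(X_L − X_C) = −j12.87 Ω
Parallel: Z = Z₁Z₂/(Z₁+Z₂), |Z| = 8.362 Ω, ∠Z = -40.52°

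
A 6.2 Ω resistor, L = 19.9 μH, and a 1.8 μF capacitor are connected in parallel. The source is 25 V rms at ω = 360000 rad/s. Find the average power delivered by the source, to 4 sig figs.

100.8 W

X_L = ωL = 7.164 Ω
X_C = 1/(ωC) = 1.543 Ω
Parallel: admittances add. Y = 1/R + 1/(jωL) + jωC
Y = (0.1613 + j0.5084) S
|Y| = 0.5334 S → |Z| = 1/|Y| = 1.875 Ω, ∠Z = −∠Y = -72.40°
I = V/|Z| = 13.33 A
P = VI cos φ = 25 × 13.33 × cos(-72.40°) = 100.8 W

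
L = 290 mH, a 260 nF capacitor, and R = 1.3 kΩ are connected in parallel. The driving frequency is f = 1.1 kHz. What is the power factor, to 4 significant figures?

0.5098

ω = 2πf = 6912 rad/s
X_L = ωL = 2004 Ω
X_C = 1/(ωC) = 556.5 Ω
Parallel: admittances add. Y = 1/R + 1/(jωL) + jωC
Y = (0.0007692 + j0.001298) S
|Y| = 0.001509 S → |Z| = 1/|Y| = 662.7 Ω, ∠Z = −∠Y = -59.35°
cos φ = cos(-59.35°) = 0.5098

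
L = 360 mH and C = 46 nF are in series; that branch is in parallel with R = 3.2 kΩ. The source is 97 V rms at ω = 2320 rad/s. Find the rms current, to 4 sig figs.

32.37 mA

X_L = ωL = 835.2 Ω
X_C = 1/(ωC) = 9370 Ω
Branch 1: Z₁ = R = 3200 Ω
Branch 2 (series LC): Z₂ = j(X_L − X_C) = −j8535 Ω
Parallel: Z = Z₁Z₂/(Z₁+Z₂), |Z| = 2996 Ω, ∠Z = -20.55°
I = V/|Z| = 97/2996 = 32.37 mA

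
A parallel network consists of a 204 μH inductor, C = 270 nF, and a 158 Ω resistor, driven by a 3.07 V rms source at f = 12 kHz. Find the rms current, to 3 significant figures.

ω = 2πf = 75400 rad/s
X_L = ωL = 15.4 Ω
X_C = 1/(ωC) = 49.1 Ω
Parallel: admittances add. Y = 1/R + 1/(jωL) + jωC
Y = (0.00633 − j0.0447) S
|Y| = 0.0451 S → |Z| = 1/|Y| = 22.2 Ω, ∠Z = −∠Y = 81.9°
I = V/|Z| = 3.07/22.2 = 138 mA

138 mA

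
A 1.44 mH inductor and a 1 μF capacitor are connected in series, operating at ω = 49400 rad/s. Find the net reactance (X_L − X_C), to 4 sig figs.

X_L = ωL = 71.14 Ω
X_C = 1/(ωC) = 20.24 Ω
X = 71.14 − 20.24 = 50.89 Ω

50.89 Ω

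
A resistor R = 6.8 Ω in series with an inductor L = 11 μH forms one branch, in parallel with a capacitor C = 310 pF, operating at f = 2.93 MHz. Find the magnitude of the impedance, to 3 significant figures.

1260 Ω

ω = 2πf = 1.841e+07 rad/s
X_L = ωL = 203 Ω
X_C = 1/(ωC) = 175 Ω
Branch 1 (R+jX_L): Z₁ = 6.80 + j203 Ω, |Z₁| = 203 Ω
Branch 2 (−jX_C): Z₂ = −j175 Ω
Parallel: Z = Z₁Z₂/(Z₁+Z₂), |Z| = 1260 Ω, ∠Z = -77.9°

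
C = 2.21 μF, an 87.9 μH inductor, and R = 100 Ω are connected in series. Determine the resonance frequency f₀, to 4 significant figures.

11.42 kHz

ω₀ = 1/√(LC) = 1/√(8.79e-05 × 2.21e-06) = 71750 rad/s
f₀ = ω₀/(2π) = 11.42 kHz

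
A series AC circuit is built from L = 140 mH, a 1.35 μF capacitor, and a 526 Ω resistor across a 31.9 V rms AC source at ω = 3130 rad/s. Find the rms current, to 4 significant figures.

X_L = ωL = 438.2 Ω
X_C = 1/(ωC) = 236.7 Ω
Net reactance X = X_L − X_C = 201.5 Ω
Z = 526.0 + j201.5 Ω
|Z| = √(526.0² + 201.5²) = 563.3 Ω
I = V/|Z| = 31.9/563.3 = 56.63 mA

56.63 mA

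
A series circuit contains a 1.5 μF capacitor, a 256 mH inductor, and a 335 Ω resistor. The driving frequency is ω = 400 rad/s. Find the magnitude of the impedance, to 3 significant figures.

X_L = ωL = 102 Ω
X_C = 1/(ωC) = 1670 Ω
Net reactance X = X_L − X_C = -1560 Ω
Z = 335 − j1560 Ω
|Z| = √(335² + 1560²) = 1600 Ω

1600 Ω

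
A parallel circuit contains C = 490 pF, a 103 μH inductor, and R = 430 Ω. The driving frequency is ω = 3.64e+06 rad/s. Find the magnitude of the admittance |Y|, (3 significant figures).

2.49 mS

X_L = ωL = 375 Ω
X_C = 1/(ωC) = 561 Ω
Parallel: admittances add. Y = 1/R + 1/(jωL) + jωC
Y = (0.00233 − j0.000884) S
|Y| = 0.00249 S → |Z| = 1/|Y| = 402 Ω, ∠Z = −∠Y = 20.8°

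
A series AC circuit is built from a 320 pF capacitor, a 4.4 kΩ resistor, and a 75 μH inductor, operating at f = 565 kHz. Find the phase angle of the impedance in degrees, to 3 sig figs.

-7.94°

ω = 2πf = 3.55e+06 rad/s
X_L = ωL = 266 Ω
X_C = 1/(ωC) = 880 Ω
Net reactance X = X_L − X_C = -614 Ω
Z = 4400 − j614 Ω
|Z| = √(4400² + 614²) = 4440 Ω
∠Z = arctan(-614/4400) = -7.94°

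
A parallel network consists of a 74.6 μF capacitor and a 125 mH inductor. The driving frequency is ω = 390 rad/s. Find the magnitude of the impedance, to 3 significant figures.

117 Ω

X_L = ωL = 48.8 Ω
X_C = 1/(ωC) = 34.4 Ω
Parallel: admittances add. Y = 1/(jωL) + jωC
Y = (0 + j0.00858) S
|Y| = 0.00858 S → |Z| = 1/|Y| = 117 Ω, ∠Z = −∠Y = -90.0°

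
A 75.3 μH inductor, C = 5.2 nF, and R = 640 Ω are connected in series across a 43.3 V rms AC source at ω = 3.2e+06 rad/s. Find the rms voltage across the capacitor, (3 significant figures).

X_L = ωL = 241 Ω
X_C = 1/(ωC) = 60.1 Ω
Net reactance X = X_L − X_C = 181 Ω
Z = 640 + j181 Ω
|Z| = √(640² + 181²) = 665 Ω
I = V/|Z| = 65.1 mA
V_C = I·|Z_C| = 0.0651 × 60.1 = 3.91 V

3.91 V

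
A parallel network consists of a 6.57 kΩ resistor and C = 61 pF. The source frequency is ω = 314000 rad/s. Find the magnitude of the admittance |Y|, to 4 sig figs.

X_C = 1/(ωC) = 52210 Ω
Parallel: admittances add. Y = 1/R + jωC
Y = (0.0001522 + j1.915e-05) S
|Y| = 0.0001534 S → |Z| = 1/|Y| = 6519 Ω, ∠Z = −∠Y = -7.172°

153.4 μS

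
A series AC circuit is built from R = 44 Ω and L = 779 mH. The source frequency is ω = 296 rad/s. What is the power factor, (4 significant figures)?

0.1874

X_L = ωL = 230.6 Ω
Z = 44.00 + j230.6 Ω
|Z| = √(44.00² + 230.6²) = 234.7 Ω
∠Z = arctan(230.6/44.00) = 79.20°
cos φ = cos(79.20°) = 0.1874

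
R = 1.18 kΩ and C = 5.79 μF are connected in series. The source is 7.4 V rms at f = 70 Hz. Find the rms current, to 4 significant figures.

5.950 mA

ω = 2πf = 439.8 rad/s
X_C = 1/(ωC) = 392.7 Ω
Z = 1180 − j392.7 Ω
|Z| = √(1180² + 392.7²) = 1244 Ω
I = V/|Z| = 7.4/1244 = 5.950 mA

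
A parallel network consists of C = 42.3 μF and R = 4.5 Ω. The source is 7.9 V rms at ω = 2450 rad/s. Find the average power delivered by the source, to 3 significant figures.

X_C = 1/(ωC) = 9.65 Ω
Parallel: admittances add. Y = 1/R + jωC
Y = (0.222 + j0.104) S
|Y| = 0.245 S → |Z| = 1/|Y| = 4.08 Ω, ∠Z = −∠Y = -25.0°
I = V/|Z| = 1.94 A
P = VI cos φ = 7.9 × 1.94 × cos(-25.0°) = 13.9 W

13.9 W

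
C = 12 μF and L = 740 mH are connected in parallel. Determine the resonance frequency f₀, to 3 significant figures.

53.4 Hz

ω₀ = 1/√(LC) = 1/√(0.74 × 1.2e-05) = 335.6 rad/s
f₀ = ω₀/(2π) = 53.4 Hz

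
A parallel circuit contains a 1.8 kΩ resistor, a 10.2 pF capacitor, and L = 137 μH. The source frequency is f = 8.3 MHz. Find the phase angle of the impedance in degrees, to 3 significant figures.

-35.2°

ω = 2πf = 5.215e+07 rad/s
X_L = ωL = 7140 Ω
X_C = 1/(ωC) = 1880 Ω
Parallel: admittances add. Y = 1/R + 1/(jωL) + jωC
Y = (0.000556 + j0.000392) S
|Y| = 0.000680 S → |Z| = 1/|Y| = 1470 Ω, ∠Z = −∠Y = -35.2°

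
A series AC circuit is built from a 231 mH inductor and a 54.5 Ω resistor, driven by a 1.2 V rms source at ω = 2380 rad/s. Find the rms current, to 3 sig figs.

2.17 mA

X_L = ωL = 550 Ω
Z = 54.5 + j550 Ω
|Z| = √(54.5² + 550²) = 552 Ω
I = V/|Z| = 1.2/552 = 2.17 mA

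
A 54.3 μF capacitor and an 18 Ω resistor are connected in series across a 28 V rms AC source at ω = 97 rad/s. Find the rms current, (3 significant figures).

147 mA

X_C = 1/(ωC) = 190 Ω
Z = 18.0 − j190 Ω
|Z| = √(18.0² + 190²) = 191 Ω
I = V/|Z| = 28/191 = 147 mA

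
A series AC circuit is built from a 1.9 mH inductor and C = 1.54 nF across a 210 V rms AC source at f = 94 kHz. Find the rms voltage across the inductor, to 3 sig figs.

ω = 2πf = 590600 rad/s
X_L = ωL = 1120 Ω
X_C = 1/(ωC) = 1100 Ω
Net reactance X = X_L − X_C = 22.7 Ω
Z = j22.7 Ω
|Z| = √(0² + 22.7²) = 22.7 Ω
I = V/|Z| = 9.24 A
V_L = I·|Z_L| = 9.24 × 1120 = 10400 V

10400 V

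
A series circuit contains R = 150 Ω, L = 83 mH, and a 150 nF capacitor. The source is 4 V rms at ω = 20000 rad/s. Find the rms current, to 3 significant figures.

3.00 mA

X_L = ωL = 1660 Ω
X_C = 1/(ωC) = 333 Ω
Net reactance X = X_L − X_C = 1330 Ω
Z = 150 + j1330 Ω
|Z| = √(150² + 1330²) = 1340 Ω
I = V/|Z| = 4/1340 = 3.00 mA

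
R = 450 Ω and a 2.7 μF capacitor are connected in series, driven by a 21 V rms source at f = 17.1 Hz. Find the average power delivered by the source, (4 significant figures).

ω = 2πf = 107.4 rad/s
X_C = 1/(ωC) = 3447 Ω
Z = 450.0 − j3447 Ω
|Z| = √(450.0² + 3447²) = 3476 Ω
∠Z = arctan(-3447/450.0) = -82.56°
I = V/|Z| = 6.041 mA
P = VI cos φ = 21 × 0.006041 × cos(-82.56°) = 16.42 mW

16.42 mW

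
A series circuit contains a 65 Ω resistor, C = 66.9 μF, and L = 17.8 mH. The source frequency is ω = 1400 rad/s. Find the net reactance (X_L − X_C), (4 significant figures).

X_L = ωL = 24.92 Ω
X_C = 1/(ωC) = 10.68 Ω
X = 24.92 − 10.68 = 14.24 Ω

14.24 Ω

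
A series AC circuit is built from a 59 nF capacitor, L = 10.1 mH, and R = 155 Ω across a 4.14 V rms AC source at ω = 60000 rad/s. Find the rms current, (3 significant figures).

X_L = ωL = 606 Ω
X_C = 1/(ωC) = 282 Ω
Net reactance X = X_L − X_C = 324 Ω
Z = 155 + j324 Ω
|Z| = √(155² + 324²) = 359 Ω
I = V/|Z| = 4.14/359 = 11.5 mA

11.5 mA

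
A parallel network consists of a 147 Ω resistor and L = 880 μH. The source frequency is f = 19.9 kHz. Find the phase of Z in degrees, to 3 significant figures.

53.2°

ω = 2πf = 125000 rad/s
X_L = ωL = 110 Ω
Parallel: admittances add. Y = 1/R + 1/(jωL)
Y = (0.00680 − j0.00909) S
|Y| = 0.0114 S → |Z| = 1/|Y| = 88.1 Ω, ∠Z = −∠Y = 53.2°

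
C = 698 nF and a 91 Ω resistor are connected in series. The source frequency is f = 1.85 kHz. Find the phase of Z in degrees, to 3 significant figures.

-53.6°

ω = 2πf = 11620 rad/s
X_C = 1/(ωC) = 123 Ω
Z = 91.0 − j123 Ω
|Z| = √(91.0² + 123²) = 153 Ω
∠Z = arctan(-123/91.0) = -53.6°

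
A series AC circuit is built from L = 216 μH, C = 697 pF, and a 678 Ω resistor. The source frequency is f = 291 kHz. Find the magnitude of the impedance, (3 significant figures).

ω = 2πf = 1.828e+06 rad/s
X_L = ωL = 395 Ω
X_C = 1/(ωC) = 785 Ω
Net reactance X = X_L − X_C = -390 Ω
Z = 678 − j390 Ω
|Z| = √(678² + 390²) = 782 Ω

782 Ω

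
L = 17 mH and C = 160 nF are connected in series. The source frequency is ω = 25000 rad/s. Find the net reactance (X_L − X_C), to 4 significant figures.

175.0 Ω

X_L = ωL = 425.0 Ω
X_C = 1/(ωC) = 250.0 Ω
X = 425.0 − 250.0 = 175.0 Ω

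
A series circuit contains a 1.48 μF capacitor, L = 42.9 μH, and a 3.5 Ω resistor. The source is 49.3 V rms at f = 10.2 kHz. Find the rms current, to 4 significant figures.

ω = 2πf = 64090 rad/s
X_L = ωL = 2.749 Ω
X_C = 1/(ωC) = 10.54 Ω
Net reactance X = X_L − X_C = -7.793 Ω
Z = 3.500 − j7.793 Ω
|Z| = √(3.500² + 7.793²) = 8.543 Ω
I = V/|Z| = 49.3/8.543 = 5.771 A

5.771 A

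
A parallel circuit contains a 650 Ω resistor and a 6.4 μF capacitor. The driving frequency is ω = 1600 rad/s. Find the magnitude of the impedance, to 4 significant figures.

96.57 Ω

X_C = 1/(ωC) = 97.66 Ω
Parallel: admittances add. Y = 1/R + jωC
Y = (0.001538 + j0.01024) S
|Y| = 0.01035 S → |Z| = 1/|Y| = 96.57 Ω, ∠Z = −∠Y = -81.46°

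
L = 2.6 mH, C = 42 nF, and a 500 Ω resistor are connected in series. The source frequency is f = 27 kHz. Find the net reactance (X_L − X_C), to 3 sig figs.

ω = 2πf = 169600 rad/s
X_L = ωL = 441 Ω
X_C = 1/(ωC) = 140 Ω
X = 441 − 140 = 301 Ω

301 Ω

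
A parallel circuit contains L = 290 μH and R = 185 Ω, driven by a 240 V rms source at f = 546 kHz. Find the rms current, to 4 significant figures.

ω = 2πf = 3.431e+06 rad/s
X_L = ωL = 994.9 Ω
Parallel: admittances add. Y = 1/R + 1/(jωL)
Y = (0.005405 − j0.001005) S
|Y| = 0.005498 S → |Z| = 1/|Y| = 181.9 Ω, ∠Z = −∠Y = 10.53°
I = V/|Z| = 240/181.9 = 1.320 A

1.320 A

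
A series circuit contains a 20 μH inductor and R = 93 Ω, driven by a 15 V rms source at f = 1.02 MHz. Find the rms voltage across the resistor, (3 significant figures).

ω = 2πf = 6.409e+06 rad/s
X_L = ωL = 128 Ω
Z = 93.0 + j128 Ω
|Z| = √(93.0² + 128²) = 158 Ω
I = V/|Z| = 94.7 mA
V_R = I·|Z_R| = 0.0947 × 93.0 = 8.81 V

8.81 V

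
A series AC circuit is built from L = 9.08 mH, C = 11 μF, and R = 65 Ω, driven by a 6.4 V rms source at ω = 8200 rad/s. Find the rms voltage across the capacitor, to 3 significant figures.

0.782 V

X_L = ωL = 74.5 Ω
X_C = 1/(ωC) = 11.1 Ω
Net reactance X = X_L − X_C = 63.4 Ω
Z = 65.0 + j63.4 Ω
|Z| = √(65.0² + 63.4²) = 90.8 Ω
I = V/|Z| = 70.5 mA
V_C = I·|Z_C| = 0.0705 × 11.1 = 0.782 V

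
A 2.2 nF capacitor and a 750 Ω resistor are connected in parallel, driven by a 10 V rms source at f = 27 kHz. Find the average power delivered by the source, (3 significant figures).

133 mW

ω = 2πf = 169600 rad/s
X_C = 1/(ωC) = 2680 Ω
Parallel: admittances add. Y = 1/R + jωC
Y = (0.00133 + j0.000373) S
|Y| = 0.00138 S → |Z| = 1/|Y| = 722 Ω, ∠Z = −∠Y = -15.6°
I = V/|Z| = 13.8 mA
P = VI cos φ = 10 × 0.0138 × cos(-15.6°) = 133 mW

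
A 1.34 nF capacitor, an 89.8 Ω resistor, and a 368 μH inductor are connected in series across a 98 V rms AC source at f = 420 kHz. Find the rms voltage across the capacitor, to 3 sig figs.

39.9 V

ω = 2πf = 2.639e+06 rad/s
X_L = ωL = 971 Ω
X_C = 1/(ωC) = 283 Ω
Net reactance X = X_L − X_C = 688 Ω
Z = 89.8 + j688 Ω
|Z| = √(89.8² + 688²) = 694 Ω
I = V/|Z| = 141 mA
V_C = I·|Z_C| = 0.141 × 283 = 39.9 V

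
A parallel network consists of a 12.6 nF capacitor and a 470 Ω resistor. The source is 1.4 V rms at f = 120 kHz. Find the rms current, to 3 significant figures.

13.6 mA

ω = 2πf = 754000 rad/s
X_C = 1/(ωC) = 105 Ω
Parallel: admittances add. Y = 1/R + jωC
Y = (0.00213 + j0.00950) S
|Y| = 0.00974 S → |Z| = 1/|Y| = 103 Ω, ∠Z = −∠Y = -77.4°
I = V/|Z| = 1.4/103 = 13.6 mA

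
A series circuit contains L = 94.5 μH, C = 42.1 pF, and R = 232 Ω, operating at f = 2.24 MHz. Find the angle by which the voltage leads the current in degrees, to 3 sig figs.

ω = 2πf = 1.407e+07 rad/s
X_L = ωL = 1330 Ω
X_C = 1/(ωC) = 1690 Ω
Net reactance X = X_L − X_C = -358 Ω
Z = 232 − j358 Ω
|Z| = √(232² + 358²) = 426 Ω
∠Z = arctan(-358/232) = -57.0°

-57.0°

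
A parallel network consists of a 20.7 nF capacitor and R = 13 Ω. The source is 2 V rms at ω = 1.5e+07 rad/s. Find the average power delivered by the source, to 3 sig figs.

X_C = 1/(ωC) = 3.22 Ω
Parallel: admittances add. Y = 1/R + jωC
Y = (0.0769 + j0.310) S
|Y| = 0.320 S → |Z| = 1/|Y| = 3.13 Ω, ∠Z = −∠Y = -76.1°
I = V/|Z| = 640 mA
P = VI cos φ = 2 × 0.640 × cos(-76.1°) = 308 mW

308 mW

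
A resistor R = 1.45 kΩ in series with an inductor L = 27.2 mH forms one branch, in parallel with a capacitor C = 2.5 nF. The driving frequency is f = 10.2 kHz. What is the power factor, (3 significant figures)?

ω = 2πf = 64090 rad/s
X_L = ωL = 1740 Ω
X_C = 1/(ωC) = 6240 Ω
Branch 1 (R+jX_L): Z₁ = 1450 + j1740 Ω, |Z₁| = 2270 Ω
Branch 2 (−jX_C): Z₂ = −j6240 Ω
Parallel: Z = Z₁Z₂/(Z₁+Z₂), |Z| = 2990 Ω, ∠Z = 32.4°
cos φ = cos(32.4°) = 0.845

0.845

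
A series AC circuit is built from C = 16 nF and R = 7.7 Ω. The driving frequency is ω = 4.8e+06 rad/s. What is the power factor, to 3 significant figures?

X_C = 1/(ωC) = 13.0 Ω
Z = 7.70 − j13.0 Ω
|Z| = √(7.70² + 13.0²) = 15.1 Ω
∠Z = arctan(-13.0/7.70) = -59.4°
cos φ = cos(-59.4°) = 0.509

0.509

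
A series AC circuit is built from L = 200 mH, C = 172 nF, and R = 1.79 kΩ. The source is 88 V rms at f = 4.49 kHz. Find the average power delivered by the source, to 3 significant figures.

ω = 2πf = 28210 rad/s
X_L = ωL = 5640 Ω
X_C = 1/(ωC) = 206 Ω
Net reactance X = X_L − X_C = 5440 Ω
Z = 1790 + j5440 Ω
|Z| = √(1790² + 5440²) = 5720 Ω
∠Z = arctan(5440/1790) = 71.8°
I = V/|Z| = 15.4 mA
P = VI cos φ = 88 × 0.0154 × cos(71.8°) = 423 mW

423 mW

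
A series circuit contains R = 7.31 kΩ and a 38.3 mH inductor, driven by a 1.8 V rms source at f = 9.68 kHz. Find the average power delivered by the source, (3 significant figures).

402 μW

ω = 2πf = 60820 rad/s
X_L = ωL = 2330 Ω
Z = 7310 + j2330 Ω
|Z| = √(7310² + 2330²) = 7670 Ω
∠Z = arctan(2330/7310) = 17.7°
I = V/|Z| = 235 μA
P = VI cos φ = 1.8 × 0.000235 × cos(17.7°) = 402 μW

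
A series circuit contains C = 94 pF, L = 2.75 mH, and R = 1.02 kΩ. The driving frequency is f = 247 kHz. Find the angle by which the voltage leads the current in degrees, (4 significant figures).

ω = 2πf = 1.552e+06 rad/s
X_L = ωL = 4268 Ω
X_C = 1/(ωC) = 6855 Ω
Net reactance X = X_L − X_C = -2587 Ω
Z = 1020 − j2587 Ω
|Z| = √(1020² + 2587²) = 2781 Ω
∠Z = arctan(-2587/1020) = -68.48°

-68.48°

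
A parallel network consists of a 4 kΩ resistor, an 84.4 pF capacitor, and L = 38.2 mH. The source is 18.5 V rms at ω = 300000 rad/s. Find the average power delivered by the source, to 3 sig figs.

85.6 mW

X_L = ωL = 11500 Ω
X_C = 1/(ωC) = 39500 Ω
Parallel: admittances add. Y = 1/R + 1/(jωL) + jωC
Y = (0.000250 − j6.19e-05) S
|Y| = 0.000258 S → |Z| = 1/|Y| = 3880 Ω, ∠Z = −∠Y = 13.9°
I = V/|Z| = 4.76 mA
P = VI cos φ = 18.5 × 0.00476 × cos(13.9°) = 85.6 mW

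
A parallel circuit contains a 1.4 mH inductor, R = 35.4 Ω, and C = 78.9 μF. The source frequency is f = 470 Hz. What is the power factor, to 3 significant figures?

ω = 2πf = 2953 rad/s
X_L = ωL = 4.13 Ω
X_C = 1/(ωC) = 4.29 Ω
Parallel: admittances add. Y = 1/R + 1/(jωL) + jωC
Y = (0.0282 − j0.00888) S
|Y| = 0.0296 S → |Z| = 1/|Y| = 33.8 Ω, ∠Z = −∠Y = 17.4°
cos φ = cos(17.4°) = 0.954

0.954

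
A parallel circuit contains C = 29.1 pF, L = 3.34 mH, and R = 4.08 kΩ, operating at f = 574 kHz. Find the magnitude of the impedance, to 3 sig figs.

ω = 2πf = 3.607e+06 rad/s
X_L = ωL = 12000 Ω
X_C = 1/(ωC) = 9530 Ω
Parallel: admittances add. Y = 1/R + 1/(jωL) + jωC
Y = (0.000245 + j2.19e-05) S
|Y| = 0.000246 S → |Z| = 1/|Y| = 4060 Ω, ∠Z = −∠Y = -5.11°

4060 Ω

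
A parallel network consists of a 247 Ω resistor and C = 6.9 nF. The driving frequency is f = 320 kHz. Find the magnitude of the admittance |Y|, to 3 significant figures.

14.5 mS

ω = 2πf = 2.011e+06 rad/s
X_C = 1/(ωC) = 72.1 Ω
Parallel: admittances add. Y = 1/R + jωC
Y = (0.00405 + j0.0139) S
|Y| = 0.0145 S → |Z| = 1/|Y| = 69.2 Ω, ∠Z = −∠Y = -73.7°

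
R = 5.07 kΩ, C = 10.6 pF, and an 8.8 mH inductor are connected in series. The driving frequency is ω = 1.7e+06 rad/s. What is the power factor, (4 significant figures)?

0.1241

X_L = ωL = 14960 Ω
X_C = 1/(ωC) = 55490 Ω
Net reactance X = X_L − X_C = -40530 Ω
Z = 5070 − j40530 Ω
|Z| = √(5070² + 40530²) = 40850 Ω
∠Z = arctan(-40530/5070) = -82.87°
cos φ = cos(-82.87°) = 0.1241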